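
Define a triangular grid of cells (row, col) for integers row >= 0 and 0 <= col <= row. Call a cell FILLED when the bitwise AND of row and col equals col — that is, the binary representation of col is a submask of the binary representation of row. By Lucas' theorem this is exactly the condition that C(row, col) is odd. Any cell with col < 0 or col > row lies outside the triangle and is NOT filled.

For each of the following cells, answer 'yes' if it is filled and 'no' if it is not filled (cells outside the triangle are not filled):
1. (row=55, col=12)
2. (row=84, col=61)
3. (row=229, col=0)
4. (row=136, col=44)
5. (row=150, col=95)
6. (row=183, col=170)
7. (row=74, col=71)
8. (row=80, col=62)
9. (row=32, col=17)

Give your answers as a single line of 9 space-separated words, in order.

(55,12): row=0b110111, col=0b1100, row AND col = 0b100 = 4; 4 != 12 -> empty
(84,61): row=0b1010100, col=0b111101, row AND col = 0b10100 = 20; 20 != 61 -> empty
(229,0): row=0b11100101, col=0b0, row AND col = 0b0 = 0; 0 == 0 -> filled
(136,44): row=0b10001000, col=0b101100, row AND col = 0b1000 = 8; 8 != 44 -> empty
(150,95): row=0b10010110, col=0b1011111, row AND col = 0b10110 = 22; 22 != 95 -> empty
(183,170): row=0b10110111, col=0b10101010, row AND col = 0b10100010 = 162; 162 != 170 -> empty
(74,71): row=0b1001010, col=0b1000111, row AND col = 0b1000010 = 66; 66 != 71 -> empty
(80,62): row=0b1010000, col=0b111110, row AND col = 0b10000 = 16; 16 != 62 -> empty
(32,17): row=0b100000, col=0b10001, row AND col = 0b0 = 0; 0 != 17 -> empty

Answer: no no yes no no no no no no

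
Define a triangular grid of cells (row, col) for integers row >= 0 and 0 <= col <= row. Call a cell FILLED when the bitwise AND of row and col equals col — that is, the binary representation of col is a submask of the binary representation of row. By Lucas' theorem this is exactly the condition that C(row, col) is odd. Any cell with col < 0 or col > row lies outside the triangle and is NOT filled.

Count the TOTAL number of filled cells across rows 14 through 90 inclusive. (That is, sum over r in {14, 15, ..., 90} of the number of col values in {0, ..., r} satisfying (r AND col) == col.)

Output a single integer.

r14=1110 pc3: +8 =8
r15=1111 pc4: +16 =24
r16=10000 pc1: +2 =26
r17=10001 pc2: +4 =30
r18=10010 pc2: +4 =34
r19=10011 pc3: +8 =42
r20=10100 pc2: +4 =46
r21=10101 pc3: +8 =54
r22=10110 pc3: +8 =62
r23=10111 pc4: +16 =78
r24=11000 pc2: +4 =82
r25=11001 pc3: +8 =90
r26=11010 pc3: +8 =98
r27=11011 pc4: +16 =114
r28=11100 pc3: +8 =122
r29=11101 pc4: +16 =138
r30=11110 pc4: +16 =154
r31=11111 pc5: +32 =186
r32=100000 pc1: +2 =188
r33=100001 pc2: +4 =192
r34=100010 pc2: +4 =196
r35=100011 pc3: +8 =204
r36=100100 pc2: +4 =208
r37=100101 pc3: +8 =216
r38=100110 pc3: +8 =224
r39=100111 pc4: +16 =240
r40=101000 pc2: +4 =244
r41=101001 pc3: +8 =252
r42=101010 pc3: +8 =260
r43=101011 pc4: +16 =276
r44=101100 pc3: +8 =284
r45=101101 pc4: +16 =300
r46=101110 pc4: +16 =316
r47=101111 pc5: +32 =348
r48=110000 pc2: +4 =352
r49=110001 pc3: +8 =360
r50=110010 pc3: +8 =368
r51=110011 pc4: +16 =384
r52=110100 pc3: +8 =392
r53=110101 pc4: +16 =408
r54=110110 pc4: +16 =424
r55=110111 pc5: +32 =456
r56=111000 pc3: +8 =464
r57=111001 pc4: +16 =480
r58=111010 pc4: +16 =496
r59=111011 pc5: +32 =528
r60=111100 pc4: +16 =544
r61=111101 pc5: +32 =576
r62=111110 pc5: +32 =608
r63=111111 pc6: +64 =672
r64=1000000 pc1: +2 =674
r65=1000001 pc2: +4 =678
r66=1000010 pc2: +4 =682
r67=1000011 pc3: +8 =690
r68=1000100 pc2: +4 =694
r69=1000101 pc3: +8 =702
r70=1000110 pc3: +8 =710
r71=1000111 pc4: +16 =726
r72=1001000 pc2: +4 =730
r73=1001001 pc3: +8 =738
r74=1001010 pc3: +8 =746
r75=1001011 pc4: +16 =762
r76=1001100 pc3: +8 =770
r77=1001101 pc4: +16 =786
r78=1001110 pc4: +16 =802
r79=1001111 pc5: +32 =834
r80=1010000 pc2: +4 =838
r81=1010001 pc3: +8 =846
r82=1010010 pc3: +8 =854
r83=1010011 pc4: +16 =870
r84=1010100 pc3: +8 =878
r85=1010101 pc4: +16 =894
r86=1010110 pc4: +16 =910
r87=1010111 pc5: +32 =942
r88=1011000 pc3: +8 =950
r89=1011001 pc4: +16 =966
r90=1011010 pc4: +16 =982

Answer: 982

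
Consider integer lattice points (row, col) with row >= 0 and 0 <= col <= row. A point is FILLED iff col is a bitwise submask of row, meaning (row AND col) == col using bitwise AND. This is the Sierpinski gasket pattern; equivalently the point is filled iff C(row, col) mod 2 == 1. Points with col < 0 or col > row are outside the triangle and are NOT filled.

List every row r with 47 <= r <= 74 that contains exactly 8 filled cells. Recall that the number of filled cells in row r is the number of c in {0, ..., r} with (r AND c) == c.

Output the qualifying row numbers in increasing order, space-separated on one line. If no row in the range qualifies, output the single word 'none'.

Answer: 49 50 52 56 67 69 70 73 74

Derivation:
Row r has 2^popcount(r) filled cells, so we need popcount(r) = log2(8) = 3.
Scan r = 47..74 and keep those with exactly 3 one-bits:
r=47=101111 popcount=5 -> skip
r=48=110000 popcount=2 -> skip
r=49=110001 popcount=3 -> KEEP
r=50=110010 popcount=3 -> KEEP
r=51=110011 popcount=4 -> skip
r=52=110100 popcount=3 -> KEEP
r=53=110101 popcount=4 -> skip
r=54=110110 popcount=4 -> skip
r=55=110111 popcount=5 -> skip
r=56=111000 popcount=3 -> KEEP
r=57=111001 popcount=4 -> skip
r=58=111010 popcount=4 -> skip
r=59=111011 popcount=5 -> skip
r=60=111100 popcount=4 -> skip
r=61=111101 popcount=5 -> skip
r=62=111110 popcount=5 -> skip
r=63=111111 popcount=6 -> skip
r=64=1000000 popcount=1 -> skip
r=65=1000001 popcount=2 -> skip
r=66=1000010 popcount=2 -> skip
r=67=1000011 popcount=3 -> KEEP
r=68=1000100 popcount=2 -> skip
r=69=1000101 popcount=3 -> KEEP
r=70=1000110 popcount=3 -> KEEP
r=71=1000111 popcount=4 -> skip
r=72=1001000 popcount=2 -> skip
r=73=1001001 popcount=3 -> KEEP
r=74=1001010 popcount=3 -> KEEP
Kept rows: 49 50 52 56 67 69 70 73 74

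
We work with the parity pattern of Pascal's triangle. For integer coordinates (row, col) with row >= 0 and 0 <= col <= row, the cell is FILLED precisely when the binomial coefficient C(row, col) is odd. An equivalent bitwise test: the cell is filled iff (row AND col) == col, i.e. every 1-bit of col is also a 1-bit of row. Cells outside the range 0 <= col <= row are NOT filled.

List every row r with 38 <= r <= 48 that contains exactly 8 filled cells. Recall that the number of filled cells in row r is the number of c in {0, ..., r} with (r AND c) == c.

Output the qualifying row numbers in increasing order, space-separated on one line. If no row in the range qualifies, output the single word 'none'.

Row r has 2^popcount(r) filled cells, so we need popcount(r) = log2(8) = 3.
Scan r = 38..48 and keep those with exactly 3 one-bits:
r=38=100110 popcount=3 -> KEEP
r=39=100111 popcount=4 -> skip
r=40=101000 popcount=2 -> skip
r=41=101001 popcount=3 -> KEEP
r=42=101010 popcount=3 -> KEEP
r=43=101011 popcount=4 -> skip
r=44=101100 popcount=3 -> KEEP
r=45=101101 popcount=4 -> skip
r=46=101110 popcount=4 -> skip
r=47=101111 popcount=5 -> skip
r=48=110000 popcount=2 -> skip
Kept rows: 38 41 42 44

Answer: 38 41 42 44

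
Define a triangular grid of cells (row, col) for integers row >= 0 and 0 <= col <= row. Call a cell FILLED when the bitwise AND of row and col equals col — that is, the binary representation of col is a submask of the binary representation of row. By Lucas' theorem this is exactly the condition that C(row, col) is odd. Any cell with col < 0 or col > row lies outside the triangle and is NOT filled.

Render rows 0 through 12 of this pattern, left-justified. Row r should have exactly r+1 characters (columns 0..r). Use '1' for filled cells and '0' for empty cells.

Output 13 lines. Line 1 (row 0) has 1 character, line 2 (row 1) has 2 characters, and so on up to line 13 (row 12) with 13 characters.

Answer: 1
11
101
1111
10001
110011
1010101
11111111
100000001
1100000011
10100000101
111100001111
1000100010001

Derivation:
r0=0: 1
r1=1: 11
r2=10: 101
r3=11: 1111
r4=100: 10001
r5=101: 110011
r6=110: 1010101
r7=111: 11111111
r8=1000: 100000001
r9=1001: 1100000011
r10=1010: 10100000101
r11=1011: 111100001111
r12=1100: 1000100010001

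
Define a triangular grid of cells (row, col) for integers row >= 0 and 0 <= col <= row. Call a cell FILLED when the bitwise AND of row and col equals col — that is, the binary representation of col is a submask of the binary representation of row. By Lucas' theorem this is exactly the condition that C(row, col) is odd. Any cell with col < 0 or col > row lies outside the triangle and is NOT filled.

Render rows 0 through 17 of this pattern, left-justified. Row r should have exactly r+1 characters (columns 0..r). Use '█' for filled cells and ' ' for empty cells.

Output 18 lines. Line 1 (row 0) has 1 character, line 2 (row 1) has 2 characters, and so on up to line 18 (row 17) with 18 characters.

Answer: █
██
█ █
████
█   █
██  ██
█ █ █ █
████████
█       █
██      ██
█ █     █ █
████    ████
█   █   █   █
██  ██  ██  ██
█ █ █ █ █ █ █ █
████████████████
█               █
██              ██

Derivation:
r0=0: █
r1=1: ██
r2=10: █ █
r3=11: ████
r4=100: █   █
r5=101: ██  ██
r6=110: █ █ █ █
r7=111: ████████
r8=1000: █       █
r9=1001: ██      ██
r10=1010: █ █     █ █
r11=1011: ████    ████
r12=1100: █   █   █   █
r13=1101: ██  ██  ██  ██
r14=1110: █ █ █ █ █ █ █ █
r15=1111: ████████████████
r16=10000: █               █
r17=10001: ██              ██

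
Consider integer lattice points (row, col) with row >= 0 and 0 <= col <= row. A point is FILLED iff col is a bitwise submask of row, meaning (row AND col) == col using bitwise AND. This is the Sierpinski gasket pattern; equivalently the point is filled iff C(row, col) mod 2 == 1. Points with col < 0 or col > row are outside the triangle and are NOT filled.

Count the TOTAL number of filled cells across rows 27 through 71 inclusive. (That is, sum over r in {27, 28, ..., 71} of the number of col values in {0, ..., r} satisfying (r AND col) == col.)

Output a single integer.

Answer: 628

Derivation:
r27=11011 pc4: +16 =16
r28=11100 pc3: +8 =24
r29=11101 pc4: +16 =40
r30=11110 pc4: +16 =56
r31=11111 pc5: +32 =88
r32=100000 pc1: +2 =90
r33=100001 pc2: +4 =94
r34=100010 pc2: +4 =98
r35=100011 pc3: +8 =106
r36=100100 pc2: +4 =110
r37=100101 pc3: +8 =118
r38=100110 pc3: +8 =126
r39=100111 pc4: +16 =142
r40=101000 pc2: +4 =146
r41=101001 pc3: +8 =154
r42=101010 pc3: +8 =162
r43=101011 pc4: +16 =178
r44=101100 pc3: +8 =186
r45=101101 pc4: +16 =202
r46=101110 pc4: +16 =218
r47=101111 pc5: +32 =250
r48=110000 pc2: +4 =254
r49=110001 pc3: +8 =262
r50=110010 pc3: +8 =270
r51=110011 pc4: +16 =286
r52=110100 pc3: +8 =294
r53=110101 pc4: +16 =310
r54=110110 pc4: +16 =326
r55=110111 pc5: +32 =358
r56=111000 pc3: +8 =366
r57=111001 pc4: +16 =382
r58=111010 pc4: +16 =398
r59=111011 pc5: +32 =430
r60=111100 pc4: +16 =446
r61=111101 pc5: +32 =478
r62=111110 pc5: +32 =510
r63=111111 pc6: +64 =574
r64=1000000 pc1: +2 =576
r65=1000001 pc2: +4 =580
r66=1000010 pc2: +4 =584
r67=1000011 pc3: +8 =592
r68=1000100 pc2: +4 =596
r69=1000101 pc3: +8 =604
r70=1000110 pc3: +8 =612
r71=1000111 pc4: +16 =628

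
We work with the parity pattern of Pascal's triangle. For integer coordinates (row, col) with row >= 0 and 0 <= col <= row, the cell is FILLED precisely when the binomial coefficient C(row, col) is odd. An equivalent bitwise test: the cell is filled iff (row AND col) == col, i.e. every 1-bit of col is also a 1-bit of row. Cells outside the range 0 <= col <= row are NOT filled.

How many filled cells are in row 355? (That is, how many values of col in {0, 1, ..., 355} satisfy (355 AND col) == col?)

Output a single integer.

355 in binary = 101100011
popcount(355) = number of 1-bits in 101100011 = 5
A col c satisfies (355 AND c) == c iff every set bit of c is also set in 355; each of the 5 set bits of 355 can independently be on or off in c.
count = 2^5 = 32

Answer: 32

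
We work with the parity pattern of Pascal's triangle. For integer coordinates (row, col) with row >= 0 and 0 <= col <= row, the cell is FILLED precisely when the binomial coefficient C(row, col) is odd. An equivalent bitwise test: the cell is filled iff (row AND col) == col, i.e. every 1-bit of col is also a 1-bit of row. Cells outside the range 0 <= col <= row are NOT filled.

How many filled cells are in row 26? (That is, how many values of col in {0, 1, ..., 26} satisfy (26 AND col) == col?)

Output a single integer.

26 in binary = 11010
popcount(26) = number of 1-bits in 11010 = 3
A col c satisfies (26 AND c) == c iff every set bit of c is also set in 26; each of the 3 set bits of 26 can independently be on or off in c.
count = 2^3 = 8

Answer: 8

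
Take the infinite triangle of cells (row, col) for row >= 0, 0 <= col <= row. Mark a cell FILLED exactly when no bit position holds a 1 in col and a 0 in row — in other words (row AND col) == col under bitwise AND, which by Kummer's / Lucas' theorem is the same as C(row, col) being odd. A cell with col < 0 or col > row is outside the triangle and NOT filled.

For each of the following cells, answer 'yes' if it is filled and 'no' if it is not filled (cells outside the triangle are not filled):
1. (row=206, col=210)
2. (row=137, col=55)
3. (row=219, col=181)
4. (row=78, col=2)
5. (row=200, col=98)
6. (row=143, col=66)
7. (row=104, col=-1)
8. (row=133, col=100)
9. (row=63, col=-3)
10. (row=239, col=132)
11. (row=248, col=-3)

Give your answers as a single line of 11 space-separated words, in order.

Answer: no no no yes no no no no no yes no

Derivation:
(206,210): col outside [0, 206] -> not filled
(137,55): row=0b10001001, col=0b110111, row AND col = 0b1 = 1; 1 != 55 -> empty
(219,181): row=0b11011011, col=0b10110101, row AND col = 0b10010001 = 145; 145 != 181 -> empty
(78,2): row=0b1001110, col=0b10, row AND col = 0b10 = 2; 2 == 2 -> filled
(200,98): row=0b11001000, col=0b1100010, row AND col = 0b1000000 = 64; 64 != 98 -> empty
(143,66): row=0b10001111, col=0b1000010, row AND col = 0b10 = 2; 2 != 66 -> empty
(104,-1): col outside [0, 104] -> not filled
(133,100): row=0b10000101, col=0b1100100, row AND col = 0b100 = 4; 4 != 100 -> empty
(63,-3): col outside [0, 63] -> not filled
(239,132): row=0b11101111, col=0b10000100, row AND col = 0b10000100 = 132; 132 == 132 -> filled
(248,-3): col outside [0, 248] -> not filled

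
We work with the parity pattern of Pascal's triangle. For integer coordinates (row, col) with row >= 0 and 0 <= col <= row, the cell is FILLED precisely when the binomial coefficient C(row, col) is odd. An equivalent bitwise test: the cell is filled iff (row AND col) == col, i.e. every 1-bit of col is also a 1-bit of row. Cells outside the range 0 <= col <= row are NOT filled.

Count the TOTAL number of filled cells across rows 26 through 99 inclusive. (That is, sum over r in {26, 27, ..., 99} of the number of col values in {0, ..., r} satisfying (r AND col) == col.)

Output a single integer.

Answer: 1104

Derivation:
r26=11010 pc3: +8 =8
r27=11011 pc4: +16 =24
r28=11100 pc3: +8 =32
r29=11101 pc4: +16 =48
r30=11110 pc4: +16 =64
r31=11111 pc5: +32 =96
r32=100000 pc1: +2 =98
r33=100001 pc2: +4 =102
r34=100010 pc2: +4 =106
r35=100011 pc3: +8 =114
r36=100100 pc2: +4 =118
r37=100101 pc3: +8 =126
r38=100110 pc3: +8 =134
r39=100111 pc4: +16 =150
r40=101000 pc2: +4 =154
r41=101001 pc3: +8 =162
r42=101010 pc3: +8 =170
r43=101011 pc4: +16 =186
r44=101100 pc3: +8 =194
r45=101101 pc4: +16 =210
r46=101110 pc4: +16 =226
r47=101111 pc5: +32 =258
r48=110000 pc2: +4 =262
r49=110001 pc3: +8 =270
r50=110010 pc3: +8 =278
r51=110011 pc4: +16 =294
r52=110100 pc3: +8 =302
r53=110101 pc4: +16 =318
r54=110110 pc4: +16 =334
r55=110111 pc5: +32 =366
r56=111000 pc3: +8 =374
r57=111001 pc4: +16 =390
r58=111010 pc4: +16 =406
r59=111011 pc5: +32 =438
r60=111100 pc4: +16 =454
r61=111101 pc5: +32 =486
r62=111110 pc5: +32 =518
r63=111111 pc6: +64 =582
r64=1000000 pc1: +2 =584
r65=1000001 pc2: +4 =588
r66=1000010 pc2: +4 =592
r67=1000011 pc3: +8 =600
r68=1000100 pc2: +4 =604
r69=1000101 pc3: +8 =612
r70=1000110 pc3: +8 =620
r71=1000111 pc4: +16 =636
r72=1001000 pc2: +4 =640
r73=1001001 pc3: +8 =648
r74=1001010 pc3: +8 =656
r75=1001011 pc4: +16 =672
r76=1001100 pc3: +8 =680
r77=1001101 pc4: +16 =696
r78=1001110 pc4: +16 =712
r79=1001111 pc5: +32 =744
r80=1010000 pc2: +4 =748
r81=1010001 pc3: +8 =756
r82=1010010 pc3: +8 =764
r83=1010011 pc4: +16 =780
r84=1010100 pc3: +8 =788
r85=1010101 pc4: +16 =804
r86=1010110 pc4: +16 =820
r87=1010111 pc5: +32 =852
r88=1011000 pc3: +8 =860
r89=1011001 pc4: +16 =876
r90=1011010 pc4: +16 =892
r91=1011011 pc5: +32 =924
r92=1011100 pc4: +16 =940
r93=1011101 pc5: +32 =972
r94=1011110 pc5: +32 =1004
r95=1011111 pc6: +64 =1068
r96=1100000 pc2: +4 =1072
r97=1100001 pc3: +8 =1080
r98=1100010 pc3: +8 =1088
r99=1100011 pc4: +16 =1104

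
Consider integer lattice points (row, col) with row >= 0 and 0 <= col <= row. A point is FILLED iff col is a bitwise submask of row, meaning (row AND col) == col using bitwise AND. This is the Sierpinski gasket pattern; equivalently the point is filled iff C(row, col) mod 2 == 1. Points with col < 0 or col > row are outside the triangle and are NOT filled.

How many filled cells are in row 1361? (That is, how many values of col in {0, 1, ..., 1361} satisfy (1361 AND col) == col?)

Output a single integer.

1361 in binary = 10101010001
popcount(1361) = number of 1-bits in 10101010001 = 5
A col c satisfies (1361 AND c) == c iff every set bit of c is also set in 1361; each of the 5 set bits of 1361 can independently be on or off in c.
count = 2^5 = 32

Answer: 32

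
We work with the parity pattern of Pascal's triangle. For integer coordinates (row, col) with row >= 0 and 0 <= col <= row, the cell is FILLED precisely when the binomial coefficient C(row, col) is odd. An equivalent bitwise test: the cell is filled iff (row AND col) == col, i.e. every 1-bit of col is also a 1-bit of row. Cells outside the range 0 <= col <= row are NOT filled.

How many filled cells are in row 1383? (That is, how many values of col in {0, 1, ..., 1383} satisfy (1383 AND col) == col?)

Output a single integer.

Answer: 128

Derivation:
1383 in binary = 10101100111
popcount(1383) = number of 1-bits in 10101100111 = 7
A col c satisfies (1383 AND c) == c iff every set bit of c is also set in 1383; each of the 7 set bits of 1383 can independently be on or off in c.
count = 2^7 = 128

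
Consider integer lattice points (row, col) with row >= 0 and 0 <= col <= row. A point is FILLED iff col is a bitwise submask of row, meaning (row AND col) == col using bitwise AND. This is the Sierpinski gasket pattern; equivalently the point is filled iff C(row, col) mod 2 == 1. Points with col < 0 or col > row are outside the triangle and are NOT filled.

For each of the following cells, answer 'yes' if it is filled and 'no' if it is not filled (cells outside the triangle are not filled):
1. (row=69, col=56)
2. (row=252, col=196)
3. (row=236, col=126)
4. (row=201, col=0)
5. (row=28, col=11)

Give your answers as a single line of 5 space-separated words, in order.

(69,56): row=0b1000101, col=0b111000, row AND col = 0b0 = 0; 0 != 56 -> empty
(252,196): row=0b11111100, col=0b11000100, row AND col = 0b11000100 = 196; 196 == 196 -> filled
(236,126): row=0b11101100, col=0b1111110, row AND col = 0b1101100 = 108; 108 != 126 -> empty
(201,0): row=0b11001001, col=0b0, row AND col = 0b0 = 0; 0 == 0 -> filled
(28,11): row=0b11100, col=0b1011, row AND col = 0b1000 = 8; 8 != 11 -> empty

Answer: no yes no yes no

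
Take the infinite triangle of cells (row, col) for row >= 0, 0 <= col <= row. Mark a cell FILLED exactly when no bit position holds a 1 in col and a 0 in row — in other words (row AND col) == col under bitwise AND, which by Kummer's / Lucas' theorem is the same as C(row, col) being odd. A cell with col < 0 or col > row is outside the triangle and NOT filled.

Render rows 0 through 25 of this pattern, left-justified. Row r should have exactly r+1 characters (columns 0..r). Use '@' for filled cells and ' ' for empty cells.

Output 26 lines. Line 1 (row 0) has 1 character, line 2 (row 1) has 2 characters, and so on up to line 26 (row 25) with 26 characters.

Answer: @
@@
@ @
@@@@
@   @
@@  @@
@ @ @ @
@@@@@@@@
@       @
@@      @@
@ @     @ @
@@@@    @@@@
@   @   @   @
@@  @@  @@  @@
@ @ @ @ @ @ @ @
@@@@@@@@@@@@@@@@
@               @
@@              @@
@ @             @ @
@@@@            @@@@
@   @           @   @
@@  @@          @@  @@
@ @ @ @         @ @ @ @
@@@@@@@@        @@@@@@@@
@       @       @       @
@@      @@      @@      @@

Derivation:
r0=0: @
r1=1: @@
r2=10: @ @
r3=11: @@@@
r4=100: @   @
r5=101: @@  @@
r6=110: @ @ @ @
r7=111: @@@@@@@@
r8=1000: @       @
r9=1001: @@      @@
r10=1010: @ @     @ @
r11=1011: @@@@    @@@@
r12=1100: @   @   @   @
r13=1101: @@  @@  @@  @@
r14=1110: @ @ @ @ @ @ @ @
r15=1111: @@@@@@@@@@@@@@@@
r16=10000: @               @
r17=10001: @@              @@
r18=10010: @ @             @ @
r19=10011: @@@@            @@@@
r20=10100: @   @           @   @
r21=10101: @@  @@          @@  @@
r22=10110: @ @ @ @         @ @ @ @
r23=10111: @@@@@@@@        @@@@@@@@
r24=11000: @       @       @       @
r25=11001: @@      @@      @@      @@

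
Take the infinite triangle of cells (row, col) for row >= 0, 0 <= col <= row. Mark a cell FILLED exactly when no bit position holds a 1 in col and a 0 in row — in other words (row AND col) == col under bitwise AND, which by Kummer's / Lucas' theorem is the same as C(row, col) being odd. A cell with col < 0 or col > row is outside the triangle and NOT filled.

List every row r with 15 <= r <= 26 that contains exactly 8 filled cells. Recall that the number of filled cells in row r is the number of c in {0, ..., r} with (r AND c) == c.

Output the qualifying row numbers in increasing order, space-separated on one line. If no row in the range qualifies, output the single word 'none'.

Answer: 19 21 22 25 26

Derivation:
Row r has 2^popcount(r) filled cells, so we need popcount(r) = log2(8) = 3.
Scan r = 15..26 and keep those with exactly 3 one-bits:
r=15=1111 popcount=4 -> skip
r=16=10000 popcount=1 -> skip
r=17=10001 popcount=2 -> skip
r=18=10010 popcount=2 -> skip
r=19=10011 popcount=3 -> KEEP
r=20=10100 popcount=2 -> skip
r=21=10101 popcount=3 -> KEEP
r=22=10110 popcount=3 -> KEEP
r=23=10111 popcount=4 -> skip
r=24=11000 popcount=2 -> skip
r=25=11001 popcount=3 -> KEEP
r=26=11010 popcount=3 -> KEEP
Kept rows: 19 21 22 25 26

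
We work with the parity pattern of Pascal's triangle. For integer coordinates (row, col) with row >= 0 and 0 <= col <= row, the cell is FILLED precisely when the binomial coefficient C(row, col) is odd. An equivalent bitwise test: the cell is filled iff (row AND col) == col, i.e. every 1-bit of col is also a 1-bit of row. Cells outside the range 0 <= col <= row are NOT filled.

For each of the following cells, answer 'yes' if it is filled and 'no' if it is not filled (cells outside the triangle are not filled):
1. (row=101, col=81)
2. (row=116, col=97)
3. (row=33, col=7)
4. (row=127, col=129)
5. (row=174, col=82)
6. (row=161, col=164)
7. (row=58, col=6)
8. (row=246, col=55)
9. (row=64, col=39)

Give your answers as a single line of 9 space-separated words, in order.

(101,81): row=0b1100101, col=0b1010001, row AND col = 0b1000001 = 65; 65 != 81 -> empty
(116,97): row=0b1110100, col=0b1100001, row AND col = 0b1100000 = 96; 96 != 97 -> empty
(33,7): row=0b100001, col=0b111, row AND col = 0b1 = 1; 1 != 7 -> empty
(127,129): col outside [0, 127] -> not filled
(174,82): row=0b10101110, col=0b1010010, row AND col = 0b10 = 2; 2 != 82 -> empty
(161,164): col outside [0, 161] -> not filled
(58,6): row=0b111010, col=0b110, row AND col = 0b10 = 2; 2 != 6 -> empty
(246,55): row=0b11110110, col=0b110111, row AND col = 0b110110 = 54; 54 != 55 -> empty
(64,39): row=0b1000000, col=0b100111, row AND col = 0b0 = 0; 0 != 39 -> empty

Answer: no no no no no no no no no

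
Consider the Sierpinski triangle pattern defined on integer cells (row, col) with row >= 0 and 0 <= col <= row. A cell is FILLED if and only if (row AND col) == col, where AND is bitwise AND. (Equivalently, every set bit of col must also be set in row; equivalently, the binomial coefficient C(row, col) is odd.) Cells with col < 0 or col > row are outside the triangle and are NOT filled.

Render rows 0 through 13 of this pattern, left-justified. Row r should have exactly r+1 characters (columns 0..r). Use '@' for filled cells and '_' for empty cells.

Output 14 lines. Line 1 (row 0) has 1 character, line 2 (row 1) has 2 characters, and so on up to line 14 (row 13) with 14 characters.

r0=0: @
r1=1: @@
r2=10: @_@
r3=11: @@@@
r4=100: @___@
r5=101: @@__@@
r6=110: @_@_@_@
r7=111: @@@@@@@@
r8=1000: @_______@
r9=1001: @@______@@
r10=1010: @_@_____@_@
r11=1011: @@@@____@@@@
r12=1100: @___@___@___@
r13=1101: @@__@@__@@__@@

Answer: @
@@
@_@
@@@@
@___@
@@__@@
@_@_@_@
@@@@@@@@
@_______@
@@______@@
@_@_____@_@
@@@@____@@@@
@___@___@___@
@@__@@__@@__@@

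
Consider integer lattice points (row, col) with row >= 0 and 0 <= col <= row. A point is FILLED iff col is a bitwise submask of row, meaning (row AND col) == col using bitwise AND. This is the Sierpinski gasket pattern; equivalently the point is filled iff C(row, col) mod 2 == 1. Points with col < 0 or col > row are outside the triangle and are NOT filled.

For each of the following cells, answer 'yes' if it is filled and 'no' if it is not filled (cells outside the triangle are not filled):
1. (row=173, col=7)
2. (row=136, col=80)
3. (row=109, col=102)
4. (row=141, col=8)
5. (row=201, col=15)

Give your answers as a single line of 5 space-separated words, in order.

(173,7): row=0b10101101, col=0b111, row AND col = 0b101 = 5; 5 != 7 -> empty
(136,80): row=0b10001000, col=0b1010000, row AND col = 0b0 = 0; 0 != 80 -> empty
(109,102): row=0b1101101, col=0b1100110, row AND col = 0b1100100 = 100; 100 != 102 -> empty
(141,8): row=0b10001101, col=0b1000, row AND col = 0b1000 = 8; 8 == 8 -> filled
(201,15): row=0b11001001, col=0b1111, row AND col = 0b1001 = 9; 9 != 15 -> empty

Answer: no no no yes no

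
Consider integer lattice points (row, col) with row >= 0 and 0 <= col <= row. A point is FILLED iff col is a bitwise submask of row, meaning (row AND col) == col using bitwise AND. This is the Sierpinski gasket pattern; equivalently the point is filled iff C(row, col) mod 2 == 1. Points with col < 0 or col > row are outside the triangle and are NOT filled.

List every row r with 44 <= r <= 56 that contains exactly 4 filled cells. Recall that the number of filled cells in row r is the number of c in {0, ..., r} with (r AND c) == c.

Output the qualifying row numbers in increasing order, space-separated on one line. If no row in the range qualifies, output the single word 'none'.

Answer: 48

Derivation:
Row r has 2^popcount(r) filled cells, so we need popcount(r) = log2(4) = 2.
Scan r = 44..56 and keep those with exactly 2 one-bits:
r=44=101100 popcount=3 -> skip
r=45=101101 popcount=4 -> skip
r=46=101110 popcount=4 -> skip
r=47=101111 popcount=5 -> skip
r=48=110000 popcount=2 -> KEEP
r=49=110001 popcount=3 -> skip
r=50=110010 popcount=3 -> skip
r=51=110011 popcount=4 -> skip
r=52=110100 popcount=3 -> skip
r=53=110101 popcount=4 -> skip
r=54=110110 popcount=4 -> skip
r=55=110111 popcount=5 -> skip
r=56=111000 popcount=3 -> skip
Kept rows: 48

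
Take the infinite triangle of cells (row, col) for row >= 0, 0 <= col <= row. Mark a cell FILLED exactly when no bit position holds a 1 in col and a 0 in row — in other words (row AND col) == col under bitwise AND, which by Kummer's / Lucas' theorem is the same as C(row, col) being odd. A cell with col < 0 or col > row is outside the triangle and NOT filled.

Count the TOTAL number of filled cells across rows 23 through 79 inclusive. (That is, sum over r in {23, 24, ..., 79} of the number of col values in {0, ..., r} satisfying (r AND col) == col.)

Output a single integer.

r23=10111 pc4: +16 =16
r24=11000 pc2: +4 =20
r25=11001 pc3: +8 =28
r26=11010 pc3: +8 =36
r27=11011 pc4: +16 =52
r28=11100 pc3: +8 =60
r29=11101 pc4: +16 =76
r30=11110 pc4: +16 =92
r31=11111 pc5: +32 =124
r32=100000 pc1: +2 =126
r33=100001 pc2: +4 =130
r34=100010 pc2: +4 =134
r35=100011 pc3: +8 =142
r36=100100 pc2: +4 =146
r37=100101 pc3: +8 =154
r38=100110 pc3: +8 =162
r39=100111 pc4: +16 =178
r40=101000 pc2: +4 =182
r41=101001 pc3: +8 =190
r42=101010 pc3: +8 =198
r43=101011 pc4: +16 =214
r44=101100 pc3: +8 =222
r45=101101 pc4: +16 =238
r46=101110 pc4: +16 =254
r47=101111 pc5: +32 =286
r48=110000 pc2: +4 =290
r49=110001 pc3: +8 =298
r50=110010 pc3: +8 =306
r51=110011 pc4: +16 =322
r52=110100 pc3: +8 =330
r53=110101 pc4: +16 =346
r54=110110 pc4: +16 =362
r55=110111 pc5: +32 =394
r56=111000 pc3: +8 =402
r57=111001 pc4: +16 =418
r58=111010 pc4: +16 =434
r59=111011 pc5: +32 =466
r60=111100 pc4: +16 =482
r61=111101 pc5: +32 =514
r62=111110 pc5: +32 =546
r63=111111 pc6: +64 =610
r64=1000000 pc1: +2 =612
r65=1000001 pc2: +4 =616
r66=1000010 pc2: +4 =620
r67=1000011 pc3: +8 =628
r68=1000100 pc2: +4 =632
r69=1000101 pc3: +8 =640
r70=1000110 pc3: +8 =648
r71=1000111 pc4: +16 =664
r72=1001000 pc2: +4 =668
r73=1001001 pc3: +8 =676
r74=1001010 pc3: +8 =684
r75=1001011 pc4: +16 =700
r76=1001100 pc3: +8 =708
r77=1001101 pc4: +16 =724
r78=1001110 pc4: +16 =740
r79=1001111 pc5: +32 =772

Answer: 772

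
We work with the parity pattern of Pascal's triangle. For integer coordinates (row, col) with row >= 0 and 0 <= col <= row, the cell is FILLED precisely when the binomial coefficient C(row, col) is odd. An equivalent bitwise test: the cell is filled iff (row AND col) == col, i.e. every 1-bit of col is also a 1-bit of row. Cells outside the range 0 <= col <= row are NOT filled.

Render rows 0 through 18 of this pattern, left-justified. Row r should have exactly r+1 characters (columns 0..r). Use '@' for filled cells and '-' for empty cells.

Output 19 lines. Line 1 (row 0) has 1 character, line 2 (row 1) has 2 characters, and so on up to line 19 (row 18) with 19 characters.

r0=0: @
r1=1: @@
r2=10: @-@
r3=11: @@@@
r4=100: @---@
r5=101: @@--@@
r6=110: @-@-@-@
r7=111: @@@@@@@@
r8=1000: @-------@
r9=1001: @@------@@
r10=1010: @-@-----@-@
r11=1011: @@@@----@@@@
r12=1100: @---@---@---@
r13=1101: @@--@@--@@--@@
r14=1110: @-@-@-@-@-@-@-@
r15=1111: @@@@@@@@@@@@@@@@
r16=10000: @---------------@
r17=10001: @@--------------@@
r18=10010: @-@-------------@-@

Answer: @
@@
@-@
@@@@
@---@
@@--@@
@-@-@-@
@@@@@@@@
@-------@
@@------@@
@-@-----@-@
@@@@----@@@@
@---@---@---@
@@--@@--@@--@@
@-@-@-@-@-@-@-@
@@@@@@@@@@@@@@@@
@---------------@
@@--------------@@
@-@-------------@-@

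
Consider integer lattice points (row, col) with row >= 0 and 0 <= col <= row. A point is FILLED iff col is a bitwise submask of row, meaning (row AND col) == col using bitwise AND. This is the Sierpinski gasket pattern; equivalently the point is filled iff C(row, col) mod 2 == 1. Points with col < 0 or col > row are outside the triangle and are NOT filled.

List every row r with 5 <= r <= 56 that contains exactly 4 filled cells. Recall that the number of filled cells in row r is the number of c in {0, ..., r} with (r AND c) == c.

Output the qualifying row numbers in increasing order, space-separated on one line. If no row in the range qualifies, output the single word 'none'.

Answer: 5 6 9 10 12 17 18 20 24 33 34 36 40 48

Derivation:
Row r has 2^popcount(r) filled cells, so we need popcount(r) = log2(4) = 2.
Scan r = 5..56 and keep those with exactly 2 one-bits:
r=5=101 popcount=2 -> KEEP
r=6=110 popcount=2 -> KEEP
r=7=111 popcount=3 -> skip
r=8=1000 popcount=1 -> skip
r=9=1001 popcount=2 -> KEEP
r=10=1010 popcount=2 -> KEEP
r=11=1011 popcount=3 -> skip
r=12=1100 popcount=2 -> KEEP
r=13=1101 popcount=3 -> skip
r=14=1110 popcount=3 -> skip
r=15=1111 popcount=4 -> skip
r=16=10000 popcount=1 -> skip
r=17=10001 popcount=2 -> KEEP
r=18=10010 popcount=2 -> KEEP
r=19=10011 popcount=3 -> skip
r=20=10100 popcount=2 -> KEEP
r=21=10101 popcount=3 -> skip
r=22=10110 popcount=3 -> skip
r=23=10111 popcount=4 -> skip
r=24=11000 popcount=2 -> KEEP
r=25=11001 popcount=3 -> skip
r=26=11010 popcount=3 -> skip
r=27=11011 popcount=4 -> skip
r=28=11100 popcount=3 -> skip
r=29=11101 popcount=4 -> skip
r=30=11110 popcount=4 -> skip
r=31=11111 popcount=5 -> skip
r=32=100000 popcount=1 -> skip
r=33=100001 popcount=2 -> KEEP
r=34=100010 popcount=2 -> KEEP
r=35=100011 popcount=3 -> skip
r=36=100100 popcount=2 -> KEEP
r=37=100101 popcount=3 -> skip
r=38=100110 popcount=3 -> skip
r=39=100111 popcount=4 -> skip
r=40=101000 popcount=2 -> KEEP
r=41=101001 popcount=3 -> skip
r=42=101010 popcount=3 -> skip
r=43=101011 popcount=4 -> skip
r=44=101100 popcount=3 -> skip
r=45=101101 popcount=4 -> skip
r=46=101110 popcount=4 -> skip
r=47=101111 popcount=5 -> skip
r=48=110000 popcount=2 -> KEEP
r=49=110001 popcount=3 -> skip
r=50=110010 popcount=3 -> skip
r=51=110011 popcount=4 -> skip
r=52=110100 popcount=3 -> skip
r=53=110101 popcount=4 -> skip
r=54=110110 popcount=4 -> skip
r=55=110111 popcount=5 -> skip
r=56=111000 popcount=3 -> skip
Kept rows: 5 6 9 10 12 17 18 20 24 33 34 36 40 48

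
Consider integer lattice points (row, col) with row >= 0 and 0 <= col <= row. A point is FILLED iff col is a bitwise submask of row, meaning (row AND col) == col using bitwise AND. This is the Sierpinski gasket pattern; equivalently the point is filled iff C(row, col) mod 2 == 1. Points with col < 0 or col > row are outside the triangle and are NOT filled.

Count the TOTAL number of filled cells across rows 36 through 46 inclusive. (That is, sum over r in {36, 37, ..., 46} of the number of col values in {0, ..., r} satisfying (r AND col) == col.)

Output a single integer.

r36=100100 pc2: +4 =4
r37=100101 pc3: +8 =12
r38=100110 pc3: +8 =20
r39=100111 pc4: +16 =36
r40=101000 pc2: +4 =40
r41=101001 pc3: +8 =48
r42=101010 pc3: +8 =56
r43=101011 pc4: +16 =72
r44=101100 pc3: +8 =80
r45=101101 pc4: +16 =96
r46=101110 pc4: +16 =112

Answer: 112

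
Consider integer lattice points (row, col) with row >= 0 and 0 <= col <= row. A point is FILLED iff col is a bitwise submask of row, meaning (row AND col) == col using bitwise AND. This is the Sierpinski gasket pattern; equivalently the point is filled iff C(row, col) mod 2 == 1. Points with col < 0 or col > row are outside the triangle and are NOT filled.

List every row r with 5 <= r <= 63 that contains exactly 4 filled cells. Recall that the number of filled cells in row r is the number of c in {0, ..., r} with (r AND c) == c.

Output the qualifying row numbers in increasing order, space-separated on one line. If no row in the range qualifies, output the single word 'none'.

Row r has 2^popcount(r) filled cells, so we need popcount(r) = log2(4) = 2.
Scan r = 5..63 and keep those with exactly 2 one-bits:
r=5=101 popcount=2 -> KEEP
r=6=110 popcount=2 -> KEEP
r=7=111 popcount=3 -> skip
r=8=1000 popcount=1 -> skip
r=9=1001 popcount=2 -> KEEP
r=10=1010 popcount=2 -> KEEP
r=11=1011 popcount=3 -> skip
r=12=1100 popcount=2 -> KEEP
r=13=1101 popcount=3 -> skip
r=14=1110 popcount=3 -> skip
r=15=1111 popcount=4 -> skip
r=16=10000 popcount=1 -> skip
r=17=10001 popcount=2 -> KEEP
r=18=10010 popcount=2 -> KEEP
r=19=10011 popcount=3 -> skip
r=20=10100 popcount=2 -> KEEP
r=21=10101 popcount=3 -> skip
r=22=10110 popcount=3 -> skip
r=23=10111 popcount=4 -> skip
r=24=11000 popcount=2 -> KEEP
r=25=11001 popcount=3 -> skip
r=26=11010 popcount=3 -> skip
r=27=11011 popcount=4 -> skip
r=28=11100 popcount=3 -> skip
r=29=11101 popcount=4 -> skip
r=30=11110 popcount=4 -> skip
r=31=11111 popcount=5 -> skip
r=32=100000 popcount=1 -> skip
r=33=100001 popcount=2 -> KEEP
r=34=100010 popcount=2 -> KEEP
r=35=100011 popcount=3 -> skip
r=36=100100 popcount=2 -> KEEP
r=37=100101 popcount=3 -> skip
r=38=100110 popcount=3 -> skip
r=39=100111 popcount=4 -> skip
r=40=101000 popcount=2 -> KEEP
r=41=101001 popcount=3 -> skip
r=42=101010 popcount=3 -> skip
r=43=101011 popcount=4 -> skip
r=44=101100 popcount=3 -> skip
r=45=101101 popcount=4 -> skip
r=46=101110 popcount=4 -> skip
r=47=101111 popcount=5 -> skip
r=48=110000 popcount=2 -> KEEP
r=49=110001 popcount=3 -> skip
r=50=110010 popcount=3 -> skip
r=51=110011 popcount=4 -> skip
r=52=110100 popcount=3 -> skip
r=53=110101 popcount=4 -> skip
r=54=110110 popcount=4 -> skip
r=55=110111 popcount=5 -> skip
r=56=111000 popcount=3 -> skip
r=57=111001 popcount=4 -> skip
r=58=111010 popcount=4 -> skip
r=59=111011 popcount=5 -> skip
r=60=111100 popcount=4 -> skip
r=61=111101 popcount=5 -> skip
r=62=111110 popcount=5 -> skip
r=63=111111 popcount=6 -> skip
Kept rows: 5 6 9 10 12 17 18 20 24 33 34 36 40 48

Answer: 5 6 9 10 12 17 18 20 24 33 34 36 40 48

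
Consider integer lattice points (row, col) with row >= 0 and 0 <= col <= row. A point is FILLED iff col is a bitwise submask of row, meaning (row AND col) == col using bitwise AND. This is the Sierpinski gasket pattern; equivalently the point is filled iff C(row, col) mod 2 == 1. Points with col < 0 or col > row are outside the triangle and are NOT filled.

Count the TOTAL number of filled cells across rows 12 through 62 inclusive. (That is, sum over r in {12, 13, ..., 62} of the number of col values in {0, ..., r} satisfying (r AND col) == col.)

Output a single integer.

r12=1100 pc2: +4 =4
r13=1101 pc3: +8 =12
r14=1110 pc3: +8 =20
r15=1111 pc4: +16 =36
r16=10000 pc1: +2 =38
r17=10001 pc2: +4 =42
r18=10010 pc2: +4 =46
r19=10011 pc3: +8 =54
r20=10100 pc2: +4 =58
r21=10101 pc3: +8 =66
r22=10110 pc3: +8 =74
r23=10111 pc4: +16 =90
r24=11000 pc2: +4 =94
r25=11001 pc3: +8 =102
r26=11010 pc3: +8 =110
r27=11011 pc4: +16 =126
r28=11100 pc3: +8 =134
r29=11101 pc4: +16 =150
r30=11110 pc4: +16 =166
r31=11111 pc5: +32 =198
r32=100000 pc1: +2 =200
r33=100001 pc2: +4 =204
r34=100010 pc2: +4 =208
r35=100011 pc3: +8 =216
r36=100100 pc2: +4 =220
r37=100101 pc3: +8 =228
r38=100110 pc3: +8 =236
r39=100111 pc4: +16 =252
r40=101000 pc2: +4 =256
r41=101001 pc3: +8 =264
r42=101010 pc3: +8 =272
r43=101011 pc4: +16 =288
r44=101100 pc3: +8 =296
r45=101101 pc4: +16 =312
r46=101110 pc4: +16 =328
r47=101111 pc5: +32 =360
r48=110000 pc2: +4 =364
r49=110001 pc3: +8 =372
r50=110010 pc3: +8 =380
r51=110011 pc4: +16 =396
r52=110100 pc3: +8 =404
r53=110101 pc4: +16 =420
r54=110110 pc4: +16 =436
r55=110111 pc5: +32 =468
r56=111000 pc3: +8 =476
r57=111001 pc4: +16 =492
r58=111010 pc4: +16 =508
r59=111011 pc5: +32 =540
r60=111100 pc4: +16 =556
r61=111101 pc5: +32 =588
r62=111110 pc5: +32 =620

Answer: 620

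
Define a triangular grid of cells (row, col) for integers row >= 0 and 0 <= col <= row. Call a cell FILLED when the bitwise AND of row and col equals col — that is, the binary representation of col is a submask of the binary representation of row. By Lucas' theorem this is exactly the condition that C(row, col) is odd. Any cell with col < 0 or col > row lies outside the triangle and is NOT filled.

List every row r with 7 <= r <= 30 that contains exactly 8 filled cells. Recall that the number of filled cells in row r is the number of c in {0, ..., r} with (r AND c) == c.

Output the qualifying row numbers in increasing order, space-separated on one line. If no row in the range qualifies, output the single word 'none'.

Row r has 2^popcount(r) filled cells, so we need popcount(r) = log2(8) = 3.
Scan r = 7..30 and keep those with exactly 3 one-bits:
r=7=111 popcount=3 -> KEEP
r=8=1000 popcount=1 -> skip
r=9=1001 popcount=2 -> skip
r=10=1010 popcount=2 -> skip
r=11=1011 popcount=3 -> KEEP
r=12=1100 popcount=2 -> skip
r=13=1101 popcount=3 -> KEEP
r=14=1110 popcount=3 -> KEEP
r=15=1111 popcount=4 -> skip
r=16=10000 popcount=1 -> skip
r=17=10001 popcount=2 -> skip
r=18=10010 popcount=2 -> skip
r=19=10011 popcount=3 -> KEEP
r=20=10100 popcount=2 -> skip
r=21=10101 popcount=3 -> KEEP
r=22=10110 popcount=3 -> KEEP
r=23=10111 popcount=4 -> skip
r=24=11000 popcount=2 -> skip
r=25=11001 popcount=3 -> KEEP
r=26=11010 popcount=3 -> KEEP
r=27=11011 popcount=4 -> skip
r=28=11100 popcount=3 -> KEEP
r=29=11101 popcount=4 -> skip
r=30=11110 popcount=4 -> skip
Kept rows: 7 11 13 14 19 21 22 25 26 28

Answer: 7 11 13 14 19 21 22 25 26 28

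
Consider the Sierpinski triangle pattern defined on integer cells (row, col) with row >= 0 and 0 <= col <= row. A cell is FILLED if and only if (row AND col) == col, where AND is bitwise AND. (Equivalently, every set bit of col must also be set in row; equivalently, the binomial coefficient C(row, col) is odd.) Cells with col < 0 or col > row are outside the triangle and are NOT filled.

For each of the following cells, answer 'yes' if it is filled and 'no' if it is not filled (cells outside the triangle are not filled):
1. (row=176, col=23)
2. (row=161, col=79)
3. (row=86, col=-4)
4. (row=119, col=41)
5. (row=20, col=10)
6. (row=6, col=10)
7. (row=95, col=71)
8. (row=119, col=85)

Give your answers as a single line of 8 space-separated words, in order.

Answer: no no no no no no yes yes

Derivation:
(176,23): row=0b10110000, col=0b10111, row AND col = 0b10000 = 16; 16 != 23 -> empty
(161,79): row=0b10100001, col=0b1001111, row AND col = 0b1 = 1; 1 != 79 -> empty
(86,-4): col outside [0, 86] -> not filled
(119,41): row=0b1110111, col=0b101001, row AND col = 0b100001 = 33; 33 != 41 -> empty
(20,10): row=0b10100, col=0b1010, row AND col = 0b0 = 0; 0 != 10 -> empty
(6,10): col outside [0, 6] -> not filled
(95,71): row=0b1011111, col=0b1000111, row AND col = 0b1000111 = 71; 71 == 71 -> filled
(119,85): row=0b1110111, col=0b1010101, row AND col = 0b1010101 = 85; 85 == 85 -> filled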